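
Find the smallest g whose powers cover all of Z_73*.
g = 5. For each prime q|72: 5^{36}≡72, 5^{24}≡8, none ≡ 1, so ord_73(5) = 72 and 5 is a primitive root.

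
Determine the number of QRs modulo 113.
The squaring map on Z_113* is 2-to-1, so there are (112)/2 = 56 QRs.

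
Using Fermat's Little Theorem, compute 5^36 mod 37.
By Fermat's Little Theorem, 5^{36} ≡ 1 (mod 37) since 37 is prime and gcd(5, 37) = 1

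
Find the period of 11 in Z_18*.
Powers of 11 mod 18: 11^1≡11, 11^2≡13, 11^3≡17, 11^4≡7, 11^5≡5, 11^6≡1. Order = 6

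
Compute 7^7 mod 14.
By repeated squaring mod 14: 7^{1}≡7, 7^{2}≡7, 7^{4}≡7. Then 7^{7} = 7^{4+2+1} ≡ 7 × 7 × 7 ≡ 7 mod 14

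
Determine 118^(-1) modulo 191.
Since 191 is prime, by Fermat 118^(-1) ≡ 118^{189} ≡ 34 mod 191. Verify: 118 × 34 = 4012 ≡ 1 mod 191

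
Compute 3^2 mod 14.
3^{2} = 9 ≡ 9 mod 14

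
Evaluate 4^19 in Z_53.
By repeated squaring (mod 53): 4^{1}≡4, 4^{2}≡16, 4^{4}≡44, 4^{8}≡28, 4^{16}≡42. Then 4^{19} = 4^{16+2+1} ≡ 42 × 16 × 4 ≡ 38 (mod 53)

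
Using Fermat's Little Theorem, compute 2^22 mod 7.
By Fermat: 2^{6} ≡ 1 mod 7. 22 = 3×6 + 4. So 2^{22} ≡ 2^{4} ≡ 2 mod 7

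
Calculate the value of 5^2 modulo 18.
5^{2} = 25 ≡ 7 (mod 18)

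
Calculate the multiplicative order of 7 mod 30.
Powers of 7 mod 30: 7^1≡7, 7^2≡19, 7^3≡13, 7^4≡1. Order = 4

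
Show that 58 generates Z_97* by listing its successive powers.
58^1, 58^2, ..., 58^{96} mod 97: [58, 66, 45, 88, 60, 85, 80, 81, 42, 11, 56, 47, 10, 95, 78, 62, 7, 18, 74, 24, 34, 32, 13, 75, 82, 3, 77, 4, 38, 70, 83, 61, 46, 49, 29, 33, 71, 44, 30, 91, 40, 89, 21, 54, 28, 72, 5, 96, 39, 31, 52, 9, 37, 12, 17, 16, 55, 86, 41, 50, 87, 2, 19, 35, 90, 79, 23, 73, 63, 65, 84, 22, 15, 94, 20, 93, 59, 27, 14, 36, 51, 48, 68, 64, 26, 53, 67, 6, 57, 8, 76, 43, 69, 25, 92, 1]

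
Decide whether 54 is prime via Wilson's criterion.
(53)! mod 54 = 0. Since 0 ≢ -1 mod 54, 54 is not prime.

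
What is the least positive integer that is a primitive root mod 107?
g = 2. For each prime q|106: 2^{53}≡106, 2^{2}≡4, none ≡ 1, so ord_107(2) = 106 and 2 is a primitive root.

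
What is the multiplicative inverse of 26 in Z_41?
Since 41 is prime, by Fermat 26^(-1) ≡ 26^{39} ≡ 30 mod 41. Verify: 26 × 30 = 780 ≡ 1 mod 41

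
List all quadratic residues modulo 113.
Quadratic residues modulo 113: {1, 2, 4, 7, 8, 9, 11, 13, 14, 15, 16, 18, 22, 25, 26, 28, 30, 31, 32, 36, 41, 44, 49, 50, 51, 52, 53, 56, 57, 60, 61, 62, 63, 64, 69, 72, 77, 81, 82, 83, 85, 87, 88, 91, 95, 97, 98, 99, 100, 102, 104, 105, 106, 109, 111, 112}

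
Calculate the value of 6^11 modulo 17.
By repeated squaring mod 17: 6^{1}≡6, 6^{2}≡2, 6^{4}≡4, 6^{8}≡16. Then 6^{11} = 6^{8+2+1} ≡ 16 × 2 × 6 ≡ 5 mod 17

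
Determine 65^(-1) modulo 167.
Since 167 is prime, by Fermat 65^(-1) ≡ 65^{165} ≡ 18 (mod 167). Verify: 65 × 18 = 1170 ≡ 1 (mod 167)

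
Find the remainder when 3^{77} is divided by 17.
By Fermat: 3^{16} ≡ 1 mod 17. 77 = 4×16 + 13. So 3^{77} ≡ 3^{13} ≡ 12 mod 17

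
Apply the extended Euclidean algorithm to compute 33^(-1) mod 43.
Extended GCD: 33(-13) + 43(10) = 1. So 33^(-1) ≡ -13 ≡ 30 (mod 43). Verify: 33 × 30 = 990 ≡ 1 (mod 43)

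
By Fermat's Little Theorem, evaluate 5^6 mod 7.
By Fermat's Little Theorem, 5^{6} ≡ 1 (mod 7) since 7 is prime and gcd(5, 7) = 1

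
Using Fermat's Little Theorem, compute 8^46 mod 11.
By Fermat: 8^{10} ≡ 1 (mod 11). 46 = 4×10 + 6. So 8^{46} ≡ 8^{6} ≡ 3 (mod 11)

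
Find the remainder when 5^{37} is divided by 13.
By Fermat: 5^{12} ≡ 1 (mod 13). 37 = 3×12 + 1. So 5^{37} ≡ 5^{1} ≡ 5 (mod 13)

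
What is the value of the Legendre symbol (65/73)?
(65/73) = 65^{36} mod 73 = 1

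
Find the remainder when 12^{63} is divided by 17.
By Fermat: 12^{16} ≡ 1 mod 17. 63 = 3×16 + 15. So 12^{63} ≡ 12^{15} ≡ 10 mod 17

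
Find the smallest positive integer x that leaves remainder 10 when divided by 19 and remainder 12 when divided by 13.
M = 19 × 13 = 247. M₁ = 13, y₁ ≡ 3 (mod 19). M₂ = 19, y₂ ≡ 11 (mod 13). x = 10×13×3 + 12×19×11 ≡ 181 (mod 247)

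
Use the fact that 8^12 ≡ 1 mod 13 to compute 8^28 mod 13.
By Fermat: 8^{12} ≡ 1 mod 13. 28 = 2×12 + 4. So 8^{28} ≡ 8^{4} ≡ 1 mod 13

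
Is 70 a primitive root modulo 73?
70^{12} ≡ 1 (mod 73) and 12 < 72, so ord_73(70) = 12 ≠ 72 and 70 is not a primitive root.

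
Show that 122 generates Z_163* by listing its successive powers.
122^1, 122^2, ..., 122^{162} mod 163: [122, 51, 28, 156, 124, 132, 130, 49, 110, 54, 68, 146, 45, 111, 13, 119, 11, 38, 72, 145, 86, 60, 148, 126, 50, 69, 105, 96, 139, 6, 80, 143, 5, 121, 92, 140, 128, 131, 8, 161, 82, 61, 107, 14, 78, 62, 66, 65, 106, 55, 27, 34, 73, 104, 137, 88, 141, 87, 19, 36, 154, 43, 30, 74, 63, 25, 116, 134, 48, 151, 3, 40, 153, 84, 142, 46, 70, 64, 147, 4, 162, 41, 112, 135, 7, 39, 31, 33, 114, 53, 109, 95, 17, 118, 52, 150, 44, 152, 125, 91, 18, 77, 103, 15, 37, 113, 94, 58, 67, 24, 157, 83, 20, 158, 42, 71, 23, 35, 32, 155, 2, 81, 102, 56, 149, 85, 101, 97, 98, 57, 108, 136, 129, 90, 59, 26, 75, 22, 76, 144, 127, 9, 120, 133, 89, 100, 138, 47, 29, 115, 12, 160, 123, 10, 79, 21, 117, 93, 99, 16, 159, 1]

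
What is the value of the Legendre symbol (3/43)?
(3/43) = 3^{21} mod 43 = -1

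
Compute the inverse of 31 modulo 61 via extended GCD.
Extended GCD: 31(2) + 61(-1) = 1. So 31^(-1) ≡ 2 (mod 61). Verify: 31 × 2 = 62 ≡ 1 (mod 61)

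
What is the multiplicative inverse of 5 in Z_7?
Since 7 is prime, by Fermat 5^(-1) ≡ 5^{5} ≡ 3 (mod 7). Verify: 5 × 3 = 15 ≡ 1 (mod 7)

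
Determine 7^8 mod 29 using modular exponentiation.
By repeated squaring (mod 29): 7^{1}≡7, 7^{2}≡20, 7^{4}≡23, 7^{8}≡7. So 7^{8} ≡ 7 (mod 29)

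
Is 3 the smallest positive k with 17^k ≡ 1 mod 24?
Powers of 17 mod 24: 17^1≡17, 17^2≡1. Already 17^2≡1, so the order is 2 < 3. No, the actual order is 2.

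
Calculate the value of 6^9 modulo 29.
By repeated squaring mod 29: 6^{1}≡6, 6^{2}≡7, 6^{4}≡20, 6^{8}≡23. Then 6^{9} = 6^{8+1} ≡ 23 × 6 ≡ 22 mod 29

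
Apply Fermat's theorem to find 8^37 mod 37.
By Fermat: 8^{36} ≡ 1 mod 37. So 8^{37} = 8^{36} · 8^{1} ≡ 8^{1} ≡ 8 mod 37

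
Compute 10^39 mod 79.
By repeated squaring (mod 79): 10^{1}≡10, 10^{2}≡21, 10^{4}≡46, 10^{8}≡62, 10^{16}≡52, 10^{32}≡18. Then 10^{39} = 10^{32+4+2+1} ≡ 18 × 46 × 21 × 10 ≡ 1 (mod 79)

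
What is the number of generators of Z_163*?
A prime p has φ(p-1) primitive roots; here φ(162) = 54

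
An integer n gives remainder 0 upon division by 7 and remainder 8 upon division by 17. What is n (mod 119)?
M = 7 × 17 = 119. M₁ = 17, y₁ ≡ 5 (mod 7). M₂ = 7, y₂ ≡ 5 (mod 17). n = 0×17×5 + 8×7×5 ≡ 42 (mod 119)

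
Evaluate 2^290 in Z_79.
Using Fermat: 2^{78} ≡ 1 mod 79. 290 ≡ 56 mod 78. So 2^{290} ≡ 2^{56} ≡ 11 mod 79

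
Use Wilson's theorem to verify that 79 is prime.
(78)! mod 79 = 78. Since this equals -1 (mod 79), Wilson confirms 79 is prime.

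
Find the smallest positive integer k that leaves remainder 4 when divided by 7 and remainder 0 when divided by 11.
M = 7 × 11 = 77. M₁ = 11, y₁ ≡ 2 (mod 7). M₂ = 7, y₂ ≡ 8 (mod 11). k = 4×11×2 + 0×7×8 ≡ 11 (mod 77)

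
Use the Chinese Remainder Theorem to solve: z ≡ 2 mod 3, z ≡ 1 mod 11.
M = 3 × 11 = 33. M₁ = 11, y₁ ≡ 2 mod 3. M₂ = 3, y₂ ≡ 4 mod 11. z = 2×11×2 + 1×3×4 ≡ 23 mod 33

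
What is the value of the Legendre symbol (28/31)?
(28/31) = 28^{15} mod 31 = 1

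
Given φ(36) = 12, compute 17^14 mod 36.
By Euler: 17^{12} ≡ 1 (mod 36) since gcd(17, 36) = 1. 14 = 1×12 + 2. So 17^{14} ≡ 17^{2} ≡ 1 (mod 36)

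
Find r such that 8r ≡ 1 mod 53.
Since 53 is prime, by Fermat 8^(-1) ≡ 8^{51} ≡ 20 mod 53. Verify: 8 × 20 = 160 ≡ 1 mod 53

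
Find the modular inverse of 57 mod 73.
Since 73 is prime, by Fermat 57^(-1) ≡ 57^{71} ≡ 41 mod 73. Verify: 57 × 41 = 2337 ≡ 1 mod 73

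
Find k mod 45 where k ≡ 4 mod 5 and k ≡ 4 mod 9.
M = 5 × 9 = 45. M₁ = 9, y₁ ≡ 4 mod 5. M₂ = 5, y₂ ≡ 2 mod 9. k = 4×9×4 + 4×5×2 ≡ 4 mod 45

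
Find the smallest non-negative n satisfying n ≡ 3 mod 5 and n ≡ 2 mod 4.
M = 5 × 4 = 20. M₁ = 4, y₁ ≡ 4 mod 5. M₂ = 5, y₂ ≡ 1 mod 4. n = 3×4×4 + 2×5×1 ≡ 18 mod 20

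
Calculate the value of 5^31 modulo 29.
Using Fermat: 5^{28} ≡ 1 mod 29. 31 ≡ 3 mod 28. So 5^{31} ≡ 5^{3} ≡ 9 mod 29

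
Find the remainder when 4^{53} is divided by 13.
By Fermat: 4^{12} ≡ 1 mod 13. 53 = 4×12 + 5. So 4^{53} ≡ 4^{5} ≡ 10 mod 13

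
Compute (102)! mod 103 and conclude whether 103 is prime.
(102)! mod 103 = 102. Since 102 ≡ -1 mod 103, 103 is prime.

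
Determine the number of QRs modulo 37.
Exactly half the non-zero residues mod a prime are QRs: (37-1)/2 = 18.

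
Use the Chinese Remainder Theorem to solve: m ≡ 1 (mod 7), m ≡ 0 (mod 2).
M = 7 × 2 = 14. M₁ = 2, y₁ ≡ 4 (mod 7). M₂ = 7, y₂ ≡ 1 (mod 2). m = 1×2×4 + 0×7×1 ≡ 8 (mod 14)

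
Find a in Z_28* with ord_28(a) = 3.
9 has order 3 mod 28 since 9^{3} ≡ 1 (mod 28) and no smaller power works.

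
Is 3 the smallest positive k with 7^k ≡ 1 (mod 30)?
Powers of 7 mod 30: 7^1≡7, 7^2≡19, 7^3≡13, 7^4≡1. 7^3≡13≢1, so ord ≠ 3. No, the actual order is 4.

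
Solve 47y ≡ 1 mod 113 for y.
Since 113 is prime, by Fermat 47^(-1) ≡ 47^{111} ≡ 101 mod 113. Verify: 47 × 101 = 4747 ≡ 1 mod 113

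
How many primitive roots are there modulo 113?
A prime p has φ(p-1) primitive roots; here φ(112) = 48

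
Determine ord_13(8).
Powers of 8 mod 13: 8^1≡8, 8^2≡12, 8^3≡5, 8^4≡1. Order = 4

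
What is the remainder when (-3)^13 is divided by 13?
Using Fermat: (-3)^{12} ≡ 1 mod 13. 13 ≡ 1 mod 12. So (-3)^{13} ≡ (-3)^{1} ≡ 10 mod 13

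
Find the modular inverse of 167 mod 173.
Since 173 is prime, by Fermat 167^(-1) ≡ 167^{171} ≡ 144 (mod 173). Verify: 167 × 144 = 24048 ≡ 1 (mod 173)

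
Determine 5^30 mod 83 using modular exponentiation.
By repeated squaring mod 83: 5^{1}≡5, 5^{2}≡25, 5^{4}≡44, 5^{8}≡27, 5^{16}≡65. Then 5^{30} = 5^{16+8+4+2} ≡ 65 × 27 × 44 × 25 ≡ 3 mod 83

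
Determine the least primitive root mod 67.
g = 2. For each prime q|66: 2^{33}≡66, 2^{22}≡37, 2^{6}≡64, none ≡ 1, so ord_67(2) = 66 and 2 is a primitive root.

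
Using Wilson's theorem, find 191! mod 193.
(192)! = (191)! × (192) ≡ -1 mod 193. So (191)! ≡ -1 × (192)^(-1) ≡ (-1)×(-1) = 1 mod 193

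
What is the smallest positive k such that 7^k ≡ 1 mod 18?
Powers of 7 mod 18: 7^1≡7, 7^2≡13, 7^3≡1. So the order of 7 is 3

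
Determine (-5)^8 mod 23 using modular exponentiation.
By repeated squaring (mod 23): (-5)^{1}≡18, (-5)^{2}≡2, (-5)^{4}≡4, (-5)^{8}≡16. So (-5)^{8} ≡ 16 (mod 23)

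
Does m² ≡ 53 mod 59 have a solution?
By Euler's criterion: 53^{29} ≡ 1 mod 59. Since this equals 1, 53 is a QR.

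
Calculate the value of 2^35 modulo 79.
By repeated squaring mod 79: 2^{1}≡2, 2^{2}≡4, 2^{4}≡16, 2^{8}≡19, 2^{16}≡45, 2^{32}≡50. Then 2^{35} = 2^{32+2+1} ≡ 50 × 4 × 2 ≡ 5 mod 79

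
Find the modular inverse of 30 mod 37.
Since 37 is prime, by Fermat 30^(-1) ≡ 30^{35} ≡ 21 mod 37. Verify: 30 × 21 = 630 ≡ 1 mod 37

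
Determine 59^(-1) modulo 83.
Since 83 is prime, by Fermat 59^(-1) ≡ 59^{81} ≡ 38 (mod 83). Verify: 59 × 38 = 2242 ≡ 1 (mod 83)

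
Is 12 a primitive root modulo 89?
12^{8} ≡ 1 mod 89 and 8 < 88, so ord_89(12) = 8 ≠ 88 and 12 is not a primitive root.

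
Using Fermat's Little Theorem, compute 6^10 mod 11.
By Fermat's Little Theorem, 6^{10} ≡ 1 (mod 11) since 11 is prime and gcd(6, 11) = 1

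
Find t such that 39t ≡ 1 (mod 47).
Since 47 is prime, by Fermat 39^(-1) ≡ 39^{45} ≡ 41 (mod 47). Verify: 39 × 41 = 1599 ≡ 1 (mod 47)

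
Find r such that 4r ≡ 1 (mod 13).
Since 13 is prime, by Fermat 4^(-1) ≡ 4^{11} ≡ 10 (mod 13). Verify: 4 × 10 = 40 ≡ 1 (mod 13)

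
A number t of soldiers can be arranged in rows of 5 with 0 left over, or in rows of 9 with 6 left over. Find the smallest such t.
M = 5 × 9 = 45. M₁ = 9, y₁ ≡ 4 mod 5. M₂ = 5, y₂ ≡ 2 mod 9. t = 0×9×4 + 6×5×2 ≡ 15 mod 45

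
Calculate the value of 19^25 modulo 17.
Using Fermat: 19^{16} ≡ 1 (mod 17). 25 ≡ 9 (mod 16). So 19^{25} ≡ 19^{9} ≡ 2 (mod 17)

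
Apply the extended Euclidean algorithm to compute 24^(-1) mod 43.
Extended GCD: 24(9) + 43(-5) = 1. So 24^(-1) ≡ 9 mod 43. Verify: 24 × 9 = 216 ≡ 1 mod 43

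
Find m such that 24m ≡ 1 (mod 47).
Since 47 is prime, by Fermat 24^(-1) ≡ 24^{45} ≡ 2 (mod 47). Verify: 24 × 2 = 48 ≡ 1 (mod 47)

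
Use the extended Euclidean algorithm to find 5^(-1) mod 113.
Extended GCD: 5(-45) + 113(2) = 1. So 5^(-1) ≡ -45 ≡ 68 mod 113. Verify: 5 × 68 = 340 ≡ 1 mod 113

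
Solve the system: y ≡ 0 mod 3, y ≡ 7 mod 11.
M = 3 × 11 = 33. M₁ = 11, y₁ ≡ 2 mod 3. M₂ = 3, y₂ ≡ 4 mod 11. y = 0×11×2 + 7×3×4 ≡ 18 mod 33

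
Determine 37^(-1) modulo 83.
Since 83 is prime, by Fermat 37^(-1) ≡ 37^{81} ≡ 9 mod 83. Verify: 37 × 9 = 333 ≡ 1 mod 83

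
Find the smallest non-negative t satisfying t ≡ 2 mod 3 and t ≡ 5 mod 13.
M = 3 × 13 = 39. M₁ = 13, y₁ ≡ 1 mod 3. M₂ = 3, y₂ ≡ 9 mod 13. t = 2×13×1 + 5×3×9 ≡ 5 mod 39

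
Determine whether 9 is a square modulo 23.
By Euler's criterion: 9^{11} ≡ 1 (mod 23). Since this equals 1, 9 is a QR.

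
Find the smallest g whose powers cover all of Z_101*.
g = 2. For each prime q|100: 2^{50}≡100, 2^{20}≡95, none ≡ 1, so ord_101(2) = 100 and 2 is a primitive root.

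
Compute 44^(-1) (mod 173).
Since 173 is prime, by Fermat 44^(-1) ≡ 44^{171} ≡ 59 (mod 173). Verify: 44 × 59 = 2596 ≡ 1 (mod 173)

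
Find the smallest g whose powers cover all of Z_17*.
g = 3. Powers: [3, 9, 10, 13, 5, 15, 11, 16, 14, 8, ...] generates all 16 non-zero residues.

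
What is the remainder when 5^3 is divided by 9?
5^{3} = 125 ≡ 8 (mod 9)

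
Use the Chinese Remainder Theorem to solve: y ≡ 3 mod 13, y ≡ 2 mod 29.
M = 13 × 29 = 377. M₁ = 29, y₁ ≡ 9 mod 13. M₂ = 13, y₂ ≡ 9 mod 29. y = 3×29×9 + 2×13×9 ≡ 263 mod 377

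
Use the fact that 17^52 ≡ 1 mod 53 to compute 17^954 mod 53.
By Fermat: 17^{52} ≡ 1 mod 53. 954 ≡ 18 mod 52. So 17^{954} ≡ 17^{18} ≡ 13 mod 53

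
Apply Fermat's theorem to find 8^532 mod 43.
By Fermat: 8^{42} ≡ 1 mod 43. 532 ≡ 28 mod 42. So 8^{532} ≡ 8^{28} ≡ 1 mod 43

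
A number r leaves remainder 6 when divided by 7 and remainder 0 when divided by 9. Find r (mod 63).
M = 7 × 9 = 63. M₁ = 9, y₁ ≡ 4 (mod 7). M₂ = 7, y₂ ≡ 4 (mod 9). r = 6×9×4 + 0×7×4 ≡ 27 (mod 63)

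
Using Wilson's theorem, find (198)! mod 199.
By Wilson's theorem, (198)! ≡ -1 ≡ 198 mod 199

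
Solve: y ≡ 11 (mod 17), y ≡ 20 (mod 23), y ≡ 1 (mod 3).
M = 17 × 23 × 3 = 1173. M₁ = 69, y₁ ≡ 1 (mod 17). M₂ = 51, y₂ ≡ 14 (mod 23). M₃ = 391, y₃ ≡ 1 (mod 3). y = 11×69×1 + 20×51×14 + 1×391×1 ≡ 181 (mod 1173)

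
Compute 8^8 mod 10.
By repeated squaring (mod 10): 8^{1}≡8, 8^{2}≡4, 8^{4}≡6, 8^{8}≡6. So 8^{8} ≡ 6 (mod 10)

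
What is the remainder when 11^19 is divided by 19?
Using Fermat: 11^{18} ≡ 1 (mod 19). 19 ≡ 1 (mod 18). So 11^{19} ≡ 11^{1} ≡ 11 (mod 19)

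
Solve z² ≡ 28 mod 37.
The square roots of 28 mod 37 are 19 and 18. Verify: 19² = 361 ≡ 28 mod 37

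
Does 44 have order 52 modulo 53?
44^{13} ≡ 1 mod 53 and 13 < 52, so ord_53(44) = 13 ≠ 52 and 44 is not a primitive root.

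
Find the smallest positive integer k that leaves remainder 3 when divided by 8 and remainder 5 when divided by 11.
M = 8 × 11 = 88. M₁ = 11, y₁ ≡ 3 (mod 8). M₂ = 8, y₂ ≡ 7 (mod 11). k = 3×11×3 + 5×8×7 ≡ 27 (mod 88)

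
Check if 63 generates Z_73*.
63^{8} ≡ 1 (mod 73) and 8 < 72, so ord_73(63) = 8 ≠ 72 and 63 is not a primitive root.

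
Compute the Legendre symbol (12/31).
(12/31) = 12^{15} mod 31 = -1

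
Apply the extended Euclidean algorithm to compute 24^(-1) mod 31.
Extended GCD: 24(-9) + 31(7) = 1. So 24^(-1) ≡ -9 ≡ 22 mod 31. Verify: 24 × 22 = 528 ≡ 1 mod 31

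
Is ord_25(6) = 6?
Powers of 6 mod 25: 6^1≡6, 6^2≡11, 6^3≡16, 6^4≡21, 6^5≡1. Already 6^5≡1, so the order is 5 < 6. No, the actual order is 5.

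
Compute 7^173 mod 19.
Using Fermat: 7^{18} ≡ 1 mod 19. 173 ≡ 11 mod 18. So 7^{173} ≡ 7^{11} ≡ 11 mod 19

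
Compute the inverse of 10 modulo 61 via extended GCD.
Extended GCD: 10(-6) + 61(1) = 1. So 10^(-1) ≡ -6 ≡ 55 mod 61. Verify: 10 × 55 = 550 ≡ 1 mod 61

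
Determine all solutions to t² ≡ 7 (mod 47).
The square roots of 7 mod 47 are 17 and 30. Verify: 17² = 289 ≡ 7 (mod 47)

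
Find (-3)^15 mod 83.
By repeated squaring mod 83: (-3)^{1}≡80, (-3)^{2}≡9, (-3)^{4}≡81, (-3)^{8}≡4. Then (-3)^{15} = (-3)^{8+4+2+1} ≡ 4 × 81 × 9 × 80 ≡ 50 mod 83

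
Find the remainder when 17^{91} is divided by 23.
By Fermat: 17^{22} ≡ 1 mod 23. 91 = 4×22 + 3. So 17^{91} ≡ 17^{3} ≡ 14 mod 23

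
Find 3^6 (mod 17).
By repeated squaring (mod 17): 3^{1}≡3, 3^{2}≡9, 3^{4}≡13. Then 3^{6} = 3^{4+2} ≡ 13 × 9 ≡ 15 (mod 17)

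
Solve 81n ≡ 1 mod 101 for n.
Since 101 is prime, by Fermat 81^(-1) ≡ 81^{99} ≡ 5 mod 101. Verify: 81 × 5 = 405 ≡ 1 mod 101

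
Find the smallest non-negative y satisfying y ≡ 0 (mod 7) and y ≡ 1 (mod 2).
M = 7 × 2 = 14. M₁ = 2, y₁ ≡ 4 (mod 7). M₂ = 7, y₂ ≡ 1 (mod 2). y = 0×2×4 + 1×7×1 ≡ 7 (mod 14)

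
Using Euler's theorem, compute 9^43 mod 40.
By Euler: 9^{16} ≡ 1 mod 40 since gcd(9, 40) = 1. 43 = 2×16 + 11. So 9^{43} ≡ 9^{11} ≡ 9 mod 40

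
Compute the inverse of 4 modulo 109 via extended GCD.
Extended GCD: 4(-27) + 109(1) = 1. So 4^(-1) ≡ -27 ≡ 82 (mod 109). Verify: 4 × 82 = 328 ≡ 1 (mod 109)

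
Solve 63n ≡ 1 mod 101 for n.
Since 101 is prime, by Fermat 63^(-1) ≡ 63^{99} ≡ 93 mod 101. Verify: 63 × 93 = 5859 ≡ 1 mod 101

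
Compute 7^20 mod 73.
By repeated squaring (mod 73): 7^{1}≡7, 7^{2}≡49, 7^{4}≡65, 7^{8}≡64, 7^{16}≡8. Then 7^{20} = 7^{16+4} ≡ 8 × 65 ≡ 9 (mod 73)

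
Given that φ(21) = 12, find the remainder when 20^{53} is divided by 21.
By Euler: 20^{12} ≡ 1 mod 21 since gcd(20, 21) = 1. 53 = 4×12 + 5. So 20^{53} ≡ 20^{5} ≡ 20 mod 21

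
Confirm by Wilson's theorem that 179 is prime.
(178)! mod 179 = 178. Since this equals -1 (mod 179), Wilson confirms 179 is prime.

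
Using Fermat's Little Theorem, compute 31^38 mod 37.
By Fermat: 31^{36} ≡ 1 (mod 37). So 31^{38} = 31^{36} · 31^{2} ≡ 31^{2} ≡ 36 (mod 37)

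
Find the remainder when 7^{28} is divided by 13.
By Fermat: 7^{12} ≡ 1 mod 13. 28 = 2×12 + 4. So 7^{28} ≡ 7^{4} ≡ 9 mod 13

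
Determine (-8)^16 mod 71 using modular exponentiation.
By repeated squaring (mod 71): (-8)^{1}≡63, (-8)^{2}≡64, (-8)^{4}≡49, (-8)^{8}≡58, (-8)^{16}≡27. So (-8)^{16} ≡ 27 (mod 71)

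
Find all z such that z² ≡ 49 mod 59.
The square roots of 49 mod 59 are 7 and 52. Verify: 7² = 49 ≡ 49 mod 59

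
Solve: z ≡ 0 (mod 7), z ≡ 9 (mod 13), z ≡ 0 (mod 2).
M = 7 × 13 × 2 = 182. M₁ = 26, y₁ ≡ 3 (mod 7). M₂ = 14, y₂ ≡ 1 (mod 13). M₃ = 91, y₃ ≡ 1 (mod 2). z = 0×26×3 + 9×14×1 + 0×91×1 ≡ 126 (mod 182)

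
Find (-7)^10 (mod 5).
Using Fermat: (-7)^{4} ≡ 1 (mod 5). 10 ≡ 2 (mod 4). So (-7)^{10} ≡ (-7)^{2} ≡ 4 (mod 5)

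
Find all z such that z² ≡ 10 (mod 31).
The square roots of 10 mod 31 are 14 and 17. Verify: 14² = 196 ≡ 10 (mod 31)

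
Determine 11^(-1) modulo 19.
Since 19 is prime, by Fermat 11^(-1) ≡ 11^{17} ≡ 7 mod 19. Verify: 11 × 7 = 77 ≡ 1 mod 19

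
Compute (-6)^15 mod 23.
By repeated squaring (mod 23): (-6)^{1}≡17, (-6)^{2}≡13, (-6)^{4}≡8, (-6)^{8}≡18. Then (-6)^{15} = (-6)^{8+4+2+1} ≡ 18 × 8 × 13 × 17 ≡ 15 (mod 23)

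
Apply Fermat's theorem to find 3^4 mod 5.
By Fermat's Little Theorem, 3^{4} ≡ 1 mod 5 since 5 is prime and gcd(3, 5) = 1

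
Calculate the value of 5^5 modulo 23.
By repeated squaring mod 23: 5^{1}≡5, 5^{2}≡2, 5^{4}≡4. Then 5^{5} = 5^{4+1} ≡ 4 × 5 ≡ 20 mod 23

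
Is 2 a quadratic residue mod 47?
By Euler's criterion: 2^{23} ≡ 1 mod 47. Since this equals 1, 2 is a QR.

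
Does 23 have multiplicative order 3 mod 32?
Powers of 23 mod 32: 23^1≡23, 23^2≡17, 23^3≡7, 23^4≡1. 23^3≡7≢1, so ord ≠ 3. No, the actual order is 4.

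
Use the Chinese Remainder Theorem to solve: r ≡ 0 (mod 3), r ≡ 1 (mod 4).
M = 3 × 4 = 12. M₁ = 4, y₁ ≡ 1 (mod 3). M₂ = 3, y₂ ≡ 3 (mod 4). r = 0×4×1 + 1×3×3 ≡ 9 (mod 12)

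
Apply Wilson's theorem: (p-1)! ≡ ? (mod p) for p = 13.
By Wilson's theorem, (12)! ≡ -1 ≡ 12 (mod 13)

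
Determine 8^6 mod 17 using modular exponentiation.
By repeated squaring mod 17: 8^{1}≡8, 8^{2}≡13, 8^{4}≡16. Then 8^{6} = 8^{4+2} ≡ 16 × 13 ≡ 4 mod 17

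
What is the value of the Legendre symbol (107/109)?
(107/109) = 107^{54} mod 109 = -1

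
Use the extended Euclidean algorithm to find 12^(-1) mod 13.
Extended GCD: 12(-1) + 13(1) = 1. So 12^(-1) ≡ -1 ≡ 12 (mod 13). Verify: 12 × 12 = 144 ≡ 1 (mod 13)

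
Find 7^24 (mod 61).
By repeated squaring (mod 61): 7^{1}≡7, 7^{2}≡49, 7^{4}≡22, 7^{8}≡57, 7^{16}≡16. Then 7^{24} = 7^{16+8} ≡ 16 × 57 ≡ 58 (mod 61)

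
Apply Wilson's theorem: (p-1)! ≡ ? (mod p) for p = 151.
By Wilson's theorem, (150)! ≡ -1 ≡ 150 (mod 151)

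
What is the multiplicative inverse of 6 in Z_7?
Since 7 is prime, by Fermat 6^(-1) ≡ 6^{5} ≡ 6 mod 7. Verify: 6 × 6 = 36 ≡ 1 mod 7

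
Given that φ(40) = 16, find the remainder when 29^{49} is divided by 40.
By Euler: 29^{16} ≡ 1 (mod 40) since gcd(29, 40) = 1. 49 = 3×16 + 1. So 29^{49} ≡ 29^{1} ≡ 29 (mod 40)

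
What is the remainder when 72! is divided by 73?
By Wilson's theorem, (72)! ≡ -1 ≡ 72 mod 73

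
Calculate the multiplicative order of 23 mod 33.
Powers of 23 mod 33: 23^1≡23, 23^2≡1. So the order of 23 is 2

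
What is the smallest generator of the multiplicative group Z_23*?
g = 5. For each prime q|22: 5^{11}≡22, 5^{2}≡2, none ≡ 1, so ord_23(5) = 22 and 5 is a primitive root.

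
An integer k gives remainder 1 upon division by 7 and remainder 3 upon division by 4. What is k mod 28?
M = 7 × 4 = 28. M₁ = 4, y₁ ≡ 2 mod 7. M₂ = 7, y₂ ≡ 3 mod 4. k = 1×4×2 + 3×7×3 ≡ 15 mod 28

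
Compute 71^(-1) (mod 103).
Since 103 is prime, by Fermat 71^(-1) ≡ 71^{101} ≡ 74 (mod 103). Verify: 71 × 74 = 5254 ≡ 1 (mod 103)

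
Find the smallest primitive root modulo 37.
g = 2. For each prime q|36: 2^{18}≡36, 2^{12}≡26, none ≡ 1, so ord_37(2) = 36 and 2 is a primitive root.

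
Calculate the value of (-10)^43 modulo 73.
By repeated squaring (mod 73): (-10)^{1}≡63, (-10)^{2}≡27, (-10)^{4}≡72, (-10)^{8}≡1, (-10)^{16}≡1, (-10)^{32}≡1. Then (-10)^{43} = (-10)^{32+8+2+1} ≡ 1 × 1 × 27 × 63 ≡ 22 (mod 73)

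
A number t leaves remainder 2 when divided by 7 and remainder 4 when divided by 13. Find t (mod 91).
M = 7 × 13 = 91. M₁ = 13, y₁ ≡ 6 (mod 7). M₂ = 7, y₂ ≡ 2 (mod 13). t = 2×13×6 + 4×7×2 ≡ 30 (mod 91)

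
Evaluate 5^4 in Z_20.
5^{4} = 625 ≡ 5 (mod 20)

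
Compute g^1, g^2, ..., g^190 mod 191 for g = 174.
174^1, 174^2, ..., 174^{190} mod 191: [174, 98, 53, 54, 37, 135, 188, 51, 88, 32, 29, 80, 168, 9, 38, 118, 95, 104, 142, 69, 164, 77, 28, 97, 70, 147, 175, 81, 151, 107, 91, 172, 132, 48, 139, 120, 61, 109, 57, 177, 47, 156, 22, 8, 55, 20, 42, 50, 105, 125, 167, 26, 131, 65, 41, 67, 7, 72, 113, 180, 187, 68, 181, 170, 166, 43, 33, 12, 178, 30, 63, 75, 62, 92, 155, 39, 101, 2, 157, 5, 106, 108, 74, 79, 185, 102, 176, 64, 58, 160, 145, 18, 76, 45, 190, 17, 93, 138, 137, 154, 56, 3, 140, 103, 159, 162, 111, 23, 182, 153, 73, 96, 87, 49, 122, 27, 114, 163, 94, 121, 44, 16, 110, 40, 84, 100, 19, 59, 143, 52, 71, 130, 82, 134, 14, 144, 35, 169, 183, 136, 171, 149, 141, 86, 66, 24, 165, 60, 126, 150, 124, 184, 119, 78, 11, 4, 123, 10, 21, 25, 148, 158, 179, 13, 161, 128, 116, 129, 99, 36, 152, 90, 189, 34, 186, 85, 83, 117, 112, 6, 89, 15, 127, 133, 31, 46, 173, 115, 146, 1]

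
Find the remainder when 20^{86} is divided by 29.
By Fermat: 20^{28} ≡ 1 mod 29. 86 = 3×28 + 2. So 20^{86} ≡ 20^{2} ≡ 23 mod 29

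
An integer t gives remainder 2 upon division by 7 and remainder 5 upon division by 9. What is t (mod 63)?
M = 7 × 9 = 63. M₁ = 9, y₁ ≡ 4 (mod 7). M₂ = 7, y₂ ≡ 4 (mod 9). t = 2×9×4 + 5×7×4 ≡ 23 (mod 63)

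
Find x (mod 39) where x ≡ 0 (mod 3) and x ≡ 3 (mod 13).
M = 3 × 13 = 39. M₁ = 13, y₁ ≡ 1 (mod 3). M₂ = 3, y₂ ≡ 9 (mod 13). x = 0×13×1 + 3×3×9 ≡ 3 (mod 39)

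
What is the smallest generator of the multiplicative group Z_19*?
g = 2. For each prime q|18: 2^{9}≡18, 2^{6}≡7, none ≡ 1, so ord_19(2) = 18 and 2 is a primitive root.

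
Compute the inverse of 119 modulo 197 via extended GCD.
Extended GCD: 119(-48) + 197(29) = 1. So 119^(-1) ≡ -48 ≡ 149 (mod 197). Verify: 119 × 149 = 17731 ≡ 1 (mod 197)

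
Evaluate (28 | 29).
(28/29) = 28^{14} mod 29 = 1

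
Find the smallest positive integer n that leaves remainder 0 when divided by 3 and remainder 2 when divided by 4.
M = 3 × 4 = 12. M₁ = 4, y₁ ≡ 1 (mod 3). M₂ = 3, y₂ ≡ 3 (mod 4). n = 0×4×1 + 2×3×3 ≡ 6 (mod 12)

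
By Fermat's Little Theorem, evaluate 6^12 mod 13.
By Fermat's Little Theorem, 6^{12} ≡ 1 (mod 13) since 13 is prime and gcd(6, 13) = 1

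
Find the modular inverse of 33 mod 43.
Since 43 is prime, by Fermat 33^(-1) ≡ 33^{41} ≡ 30 (mod 43). Verify: 33 × 30 = 990 ≡ 1 (mod 43)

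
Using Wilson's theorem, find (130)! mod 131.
By Wilson's theorem, (130)! ≡ -1 ≡ 130 (mod 131)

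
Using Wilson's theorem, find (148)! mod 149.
By Wilson's theorem, (148)! ≡ -1 ≡ 148 (mod 149)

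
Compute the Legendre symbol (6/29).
(6/29) = 6^{14} mod 29 = 1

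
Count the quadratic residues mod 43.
The squaring map on Z_43* is 2-to-1, so there are (42)/2 = 21 QRs.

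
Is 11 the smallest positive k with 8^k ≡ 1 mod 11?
Powers of 8 mod 11: 8^1≡8, 8^2≡9, 8^3≡6, 8^4≡4, 8^5≡10, 8^6≡3, 8^7≡2, 8^8≡5, 8^9≡7, 8^10≡1. Already 8^10≡1, so the order is 10 < 11. No, the actual order is 10.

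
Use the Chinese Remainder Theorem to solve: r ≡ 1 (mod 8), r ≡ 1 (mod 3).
M = 8 × 3 = 24. M₁ = 3, y₁ ≡ 3 (mod 8). M₂ = 8, y₂ ≡ 2 (mod 3). r = 1×3×3 + 1×8×2 ≡ 1 (mod 24)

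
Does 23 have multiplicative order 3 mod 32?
Powers of 23 mod 32: 23^1≡23, 23^2≡17, 23^3≡7, 23^4≡1. 23^3≡7≢1, so ord ≠ 3. No, the actual order is 4.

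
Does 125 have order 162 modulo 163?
125^{18} ≡ 1 mod 163 and 18 < 162, so ord_163(125) = 18 ≠ 162 and 125 is not a primitive root.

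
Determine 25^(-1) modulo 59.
Since 59 is prime, by Fermat 25^(-1) ≡ 25^{57} ≡ 26 mod 59. Verify: 25 × 26 = 650 ≡ 1 mod 59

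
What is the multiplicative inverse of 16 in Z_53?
Since 53 is prime, by Fermat 16^(-1) ≡ 16^{51} ≡ 10 (mod 53). Verify: 16 × 10 = 160 ≡ 1 (mod 53)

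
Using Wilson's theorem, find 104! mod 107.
(106)! = (104)! × (105) × (106) ≡ -1 (mod 107). So (104)! ≡ -1 × [(106)(105)]^(-1) ≡ 53 (mod 107)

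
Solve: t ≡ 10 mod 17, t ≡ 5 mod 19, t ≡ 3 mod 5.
M = 17 × 19 × 5 = 1615. M₁ = 95, y₁ ≡ 12 mod 17. M₂ = 85, y₂ ≡ 17 mod 19. M₃ = 323, y₃ ≡ 2 mod 5. t = 10×95×12 + 5×85×17 + 3×323×2 ≡ 1183 mod 1615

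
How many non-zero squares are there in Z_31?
For prime 31, there are (p-1)/2 = (31-1)/2 = 15 quadratic residues (excluding 0).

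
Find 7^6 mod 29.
By repeated squaring mod 29: 7^{1}≡7, 7^{2}≡20, 7^{4}≡23. Then 7^{6} = 7^{4+2} ≡ 23 × 20 ≡ 25 mod 29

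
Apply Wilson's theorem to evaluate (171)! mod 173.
(172)! = (171)! × (172) ≡ -1 (mod 173). So (171)! ≡ -1 × (172)^(-1) ≡ (-1)×(-1) = 1 (mod 173)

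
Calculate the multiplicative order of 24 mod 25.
Powers of 24 mod 25: 24^1≡24, 24^2≡1. So the order of 24 is 2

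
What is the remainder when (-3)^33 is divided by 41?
By repeated squaring mod 41: (-3)^{1}≡38, (-3)^{2}≡9, (-3)^{4}≡40, (-3)^{8}≡1, (-3)^{16}≡1, (-3)^{32}≡1. Then (-3)^{33} = (-3)^{32+1} ≡ 1 × 38 ≡ 38 mod 41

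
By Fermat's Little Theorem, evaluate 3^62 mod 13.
By Fermat: 3^{12} ≡ 1 mod 13. 62 = 5×12 + 2. So 3^{62} ≡ 3^{2} ≡ 9 mod 13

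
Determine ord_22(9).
Powers of 9 mod 22: 9^1≡9, 9^2≡15, 9^3≡3, 9^4≡5, 9^5≡1. ord_22(9) = 5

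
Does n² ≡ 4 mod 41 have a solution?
By Euler's criterion: 4^{20} ≡ 1 mod 41. Since this equals 1, 4 is a QR.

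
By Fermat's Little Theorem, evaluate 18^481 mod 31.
By Fermat: 18^{30} ≡ 1 (mod 31). 481 ≡ 1 (mod 30). So 18^{481} ≡ 18^{1} ≡ 18 (mod 31)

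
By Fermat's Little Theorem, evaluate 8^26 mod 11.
By Fermat: 8^{10} ≡ 1 mod 11. 26 = 2×10 + 6. So 8^{26} ≡ 8^{6} ≡ 3 mod 11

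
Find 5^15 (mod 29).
By repeated squaring (mod 29): 5^{1}≡5, 5^{2}≡25, 5^{4}≡16, 5^{8}≡24. Then 5^{15} = 5^{8+4+2+1} ≡ 24 × 16 × 25 × 5 ≡ 5 (mod 29)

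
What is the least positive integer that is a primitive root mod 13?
g = 2. Powers: [2, 4, 8, 3, 6, 12, 11, 9, ...] generates all 12 non-zero residues.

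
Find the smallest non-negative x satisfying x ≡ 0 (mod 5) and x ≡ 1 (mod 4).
M = 5 × 4 = 20. M₁ = 4, y₁ ≡ 4 (mod 5). M₂ = 5, y₂ ≡ 1 (mod 4). x = 0×4×4 + 1×5×1 ≡ 5 (mod 20)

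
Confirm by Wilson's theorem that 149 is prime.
(148)! mod 149 = 148. Since this equals -1 (mod 149), Wilson confirms 149 is prime.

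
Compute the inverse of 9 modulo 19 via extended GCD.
Extended GCD: 9(-2) + 19(1) = 1. So 9^(-1) ≡ -2 ≡ 17 mod 19. Verify: 9 × 17 = 153 ≡ 1 mod 19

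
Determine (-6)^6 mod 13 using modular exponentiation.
By repeated squaring mod 13: (-6)^{1}≡7, (-6)^{2}≡10, (-6)^{4}≡9. Then (-6)^{6} = (-6)^{4+2} ≡ 9 × 10 ≡ 12 mod 13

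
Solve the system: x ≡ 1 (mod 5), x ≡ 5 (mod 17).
M = 5 × 17 = 85. M₁ = 17, y₁ ≡ 3 (mod 5). M₂ = 5, y₂ ≡ 7 (mod 17). x = 1×17×3 + 5×5×7 ≡ 56 (mod 85)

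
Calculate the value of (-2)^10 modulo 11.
Using Fermat: (-2)^{10} ≡ 1 (mod 11). 10 ≡ 0 (mod 10). So (-2)^{10} ≡ (-2)^{0} ≡ 1 (mod 11)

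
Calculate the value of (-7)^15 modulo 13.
Using Fermat: (-7)^{12} ≡ 1 mod 13. 15 ≡ 3 mod 12. So (-7)^{15} ≡ (-7)^{3} ≡ 8 mod 13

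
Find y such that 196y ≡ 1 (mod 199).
Since 199 is prime, by Fermat 196^(-1) ≡ 196^{197} ≡ 66 (mod 199). Verify: 196 × 66 = 12936 ≡ 1 (mod 199)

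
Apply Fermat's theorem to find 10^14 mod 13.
By Fermat: 10^{12} ≡ 1 mod 13. So 10^{14} = 10^{12} · 10^{2} ≡ 10^{2} ≡ 9 mod 13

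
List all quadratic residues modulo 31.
Quadratic residues modulo 31: {1, 2, 4, 5, 7, 8, 9, 10, 14, 16, 18, 19, 20, 25, 28}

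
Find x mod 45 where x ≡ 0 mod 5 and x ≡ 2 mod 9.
M = 5 × 9 = 45. M₁ = 9, y₁ ≡ 4 mod 5. M₂ = 5, y₂ ≡ 2 mod 9. x = 0×9×4 + 2×5×2 ≡ 20 mod 45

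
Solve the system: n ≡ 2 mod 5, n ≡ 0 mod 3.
M = 5 × 3 = 15. M₁ = 3, y₁ ≡ 2 mod 5. M₂ = 5, y₂ ≡ 2 mod 3. n = 2×3×2 + 0×5×2 ≡ 12 mod 15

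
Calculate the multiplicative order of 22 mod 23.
Powers of 22 mod 23: 22^1≡22, 22^2≡1. So the order of 22 is 2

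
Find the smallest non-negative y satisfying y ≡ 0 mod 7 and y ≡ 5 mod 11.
M = 7 × 11 = 77. M₁ = 11, y₁ ≡ 2 mod 7. M₂ = 7, y₂ ≡ 8 mod 11. y = 0×11×2 + 5×7×8 ≡ 49 mod 77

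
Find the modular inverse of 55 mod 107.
Since 107 is prime, by Fermat 55^(-1) ≡ 55^{105} ≡ 72 mod 107. Verify: 55 × 72 = 3960 ≡ 1 mod 107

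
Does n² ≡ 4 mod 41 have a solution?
By Euler's criterion: 4^{20} ≡ 1 mod 41. Since this equals 1, 4 is a QR.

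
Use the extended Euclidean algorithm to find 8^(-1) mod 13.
Extended GCD: 8(5) + 13(-3) = 1. So 8^(-1) ≡ 5 mod 13. Verify: 8 × 5 = 40 ≡ 1 mod 13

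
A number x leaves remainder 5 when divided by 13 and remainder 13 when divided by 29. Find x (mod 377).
M = 13 × 29 = 377. M₁ = 29, y₁ ≡ 9 (mod 13). M₂ = 13, y₂ ≡ 9 (mod 29). x = 5×29×9 + 13×13×9 ≡ 187 (mod 377)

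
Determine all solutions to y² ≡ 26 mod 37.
The square roots of 26 mod 37 are 10 and 27. Verify: 10² = 100 ≡ 26 mod 37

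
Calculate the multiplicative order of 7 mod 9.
Powers of 7 mod 9: 7^1≡7, 7^2≡4, 7^3≡1. So the order of 7 is 3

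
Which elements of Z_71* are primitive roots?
There are φ(70) = 24 primitive roots mod 71: {7, 11, 13, 21, 22, 28, 31, 33, 35, 42, 44, 47, 52, 53, 55, 56, 59, 61, 62, 63, 65, 67, 68, 69}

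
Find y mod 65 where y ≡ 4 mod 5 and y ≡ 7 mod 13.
M = 5 × 13 = 65. M₁ = 13, y₁ ≡ 2 mod 5. M₂ = 5, y₂ ≡ 8 mod 13. y = 4×13×2 + 7×5×8 ≡ 59 mod 65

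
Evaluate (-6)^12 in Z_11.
Using Fermat: (-6)^{10} ≡ 1 mod 11. 12 ≡ 2 mod 10. So (-6)^{12} ≡ (-6)^{2} ≡ 3 mod 11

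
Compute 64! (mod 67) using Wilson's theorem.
(66)! = (64)! × (65) × (66) ≡ -1 (mod 67). So (64)! ≡ -1 × [(66)(65)]^(-1) ≡ 33 (mod 67)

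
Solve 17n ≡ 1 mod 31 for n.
Since 31 is prime, by Fermat 17^(-1) ≡ 17^{29} ≡ 11 mod 31. Verify: 17 × 11 = 187 ≡ 1 mod 31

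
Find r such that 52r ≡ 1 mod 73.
Since 73 is prime, by Fermat 52^(-1) ≡ 52^{71} ≡ 66 mod 73. Verify: 52 × 66 = 3432 ≡ 1 mod 73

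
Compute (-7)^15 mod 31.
By repeated squaring (mod 31): (-7)^{1}≡24, (-7)^{2}≡18, (-7)^{4}≡14, (-7)^{8}≡10. Then (-7)^{15} = (-7)^{8+4+2+1} ≡ 10 × 14 × 18 × 24 ≡ 30 (mod 31)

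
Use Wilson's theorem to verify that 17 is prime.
(16)! mod 17 = 16. Since this equals -1 (mod 17), Wilson confirms 17 is prime.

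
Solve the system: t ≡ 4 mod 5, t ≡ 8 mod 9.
M = 5 × 9 = 45. M₁ = 9, y₁ ≡ 4 mod 5. M₂ = 5, y₂ ≡ 2 mod 9. t = 4×9×4 + 8×5×2 ≡ 44 mod 45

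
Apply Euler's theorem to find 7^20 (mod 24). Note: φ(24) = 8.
By Euler: 7^{8} ≡ 1 (mod 24) since gcd(7, 24) = 1. 20 = 2×8 + 4. So 7^{20} ≡ 7^{4} ≡ 1 (mod 24)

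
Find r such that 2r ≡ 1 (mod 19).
Since 19 is prime, by Fermat 2^(-1) ≡ 2^{17} ≡ 10 (mod 19). Verify: 2 × 10 = 20 ≡ 1 (mod 19)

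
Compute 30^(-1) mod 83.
Since 83 is prime, by Fermat 30^(-1) ≡ 30^{81} ≡ 36 mod 83. Verify: 30 × 36 = 1080 ≡ 1 mod 83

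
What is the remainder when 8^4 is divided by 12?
8^{4} = 4096 ≡ 4 mod 12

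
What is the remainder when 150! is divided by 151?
By Wilson's theorem, (150)! ≡ -1 ≡ 150 (mod 151)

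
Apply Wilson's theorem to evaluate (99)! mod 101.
(100)! = (99)! × (100) ≡ -1 mod 101. So (99)! ≡ -1 × (100)^(-1) ≡ (-1)×(-1) = 1 mod 101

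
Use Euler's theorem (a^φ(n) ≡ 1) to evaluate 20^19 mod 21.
By Euler: 20^{12} ≡ 1 mod 21 since gcd(20, 21) = 1. 19 = 1×12 + 7. So 20^{19} ≡ 20^{7} ≡ 20 mod 21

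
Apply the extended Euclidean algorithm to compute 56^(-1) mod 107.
Extended GCD: 56(-21) + 107(11) = 1. So 56^(-1) ≡ -21 ≡ 86 mod 107. Verify: 56 × 86 = 4816 ≡ 1 mod 107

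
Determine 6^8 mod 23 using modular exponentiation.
By repeated squaring mod 23: 6^{1}≡6, 6^{2}≡13, 6^{4}≡8, 6^{8}≡18. So 6^{8} ≡ 18 mod 23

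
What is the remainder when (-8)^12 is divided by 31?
By repeated squaring mod 31: (-8)^{1}≡23, (-8)^{2}≡2, (-8)^{4}≡4, (-8)^{8}≡16. Then (-8)^{12} = (-8)^{8+4} ≡ 16 × 4 ≡ 2 mod 31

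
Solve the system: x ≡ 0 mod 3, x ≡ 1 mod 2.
M = 3 × 2 = 6. M₁ = 2, y₁ ≡ 2 mod 3. M₂ = 3, y₂ ≡ 1 mod 2. x = 0×2×2 + 1×3×1 ≡ 3 mod 6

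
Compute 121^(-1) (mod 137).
Since 137 is prime, by Fermat 121^(-1) ≡ 121^{135} ≡ 77 (mod 137). Verify: 121 × 77 = 9317 ≡ 1 (mod 137)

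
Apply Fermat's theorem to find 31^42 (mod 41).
By Fermat: 31^{40} ≡ 1 (mod 41). So 31^{42} = 31^{40} · 31^{2} ≡ 31^{2} ≡ 18 (mod 41)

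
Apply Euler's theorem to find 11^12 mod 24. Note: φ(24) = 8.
By Euler: 11^{8} ≡ 1 mod 24 since gcd(11, 24) = 1. 12 = 1×8 + 4. So 11^{12} ≡ 11^{4} ≡ 1 mod 24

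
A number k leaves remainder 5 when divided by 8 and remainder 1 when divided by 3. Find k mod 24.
M = 8 × 3 = 24. M₁ = 3, y₁ ≡ 3 mod 8. M₂ = 8, y₂ ≡ 2 mod 3. k = 5×3×3 + 1×8×2 ≡ 13 mod 24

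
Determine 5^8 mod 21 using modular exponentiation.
By repeated squaring mod 21: 5^{1}≡5, 5^{2}≡4, 5^{4}≡16, 5^{8}≡4. So 5^{8} ≡ 4 mod 21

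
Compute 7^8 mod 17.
By repeated squaring (mod 17): 7^{1}≡7, 7^{2}≡15, 7^{4}≡4, 7^{8}≡16. So 7^{8} ≡ 16 (mod 17)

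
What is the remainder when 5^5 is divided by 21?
By repeated squaring (mod 21): 5^{1}≡5, 5^{2}≡4, 5^{4}≡16. Then 5^{5} = 5^{4+1} ≡ 16 × 5 ≡ 17 (mod 21)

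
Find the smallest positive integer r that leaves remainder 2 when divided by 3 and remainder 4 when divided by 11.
M = 3 × 11 = 33. M₁ = 11, y₁ ≡ 2 mod 3. M₂ = 3, y₂ ≡ 4 mod 11. r = 2×11×2 + 4×3×4 ≡ 26 mod 33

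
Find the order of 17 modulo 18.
Powers of 17 mod 18: 17^1≡17, 17^2≡1. Order = 2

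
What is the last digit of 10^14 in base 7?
Using Fermat: 10^{6} ≡ 1 mod 7. 14 ≡ 2 mod 6. So 10^{14} ≡ 10^{2} ≡ 2 mod 7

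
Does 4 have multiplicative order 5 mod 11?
Powers of 4 mod 11: 4^1≡4, 4^2≡5, 4^3≡9, 4^4≡3, 4^5≡1. First k with 4^k≡1 is k=5. Yes, ord_11(4) = 5.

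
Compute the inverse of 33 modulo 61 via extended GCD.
Extended GCD: 33(-24) + 61(13) = 1. So 33^(-1) ≡ -24 ≡ 37 mod 61. Verify: 33 × 37 = 1221 ≡ 1 mod 61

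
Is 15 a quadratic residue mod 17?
By Euler's criterion: 15^{8} ≡ 1 (mod 17). Since this equals 1, 15 is a QR.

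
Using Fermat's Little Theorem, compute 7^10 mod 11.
By Fermat's Little Theorem, 7^{10} ≡ 1 mod 11 since 11 is prime and gcd(7, 11) = 1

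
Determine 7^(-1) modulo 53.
Since 53 is prime, by Fermat 7^(-1) ≡ 7^{51} ≡ 38 (mod 53). Verify: 7 × 38 = 266 ≡ 1 (mod 53)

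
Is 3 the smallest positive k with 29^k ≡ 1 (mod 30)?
Powers of 29 mod 30: 29^1≡29, 29^2≡1. Already 29^2≡1, so the order is 2 < 3. No, the actual order is 2.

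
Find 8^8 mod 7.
Using Fermat: 8^{6} ≡ 1 mod 7. 8 ≡ 2 mod 6. So 8^{8} ≡ 8^{2} ≡ 1 mod 7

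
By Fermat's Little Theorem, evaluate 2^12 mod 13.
By Fermat's Little Theorem, 2^{12} ≡ 1 mod 13 since 13 is prime and gcd(2, 13) = 1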